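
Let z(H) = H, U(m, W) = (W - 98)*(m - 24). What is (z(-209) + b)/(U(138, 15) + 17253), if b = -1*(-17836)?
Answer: 17627/7791 ≈ 2.2625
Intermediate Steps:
U(m, W) = (-98 + W)*(-24 + m)
b = 17836
(z(-209) + b)/(U(138, 15) + 17253) = (-209 + 17836)/((2352 - 98*138 - 24*15 + 15*138) + 17253) = 17627/((2352 - 13524 - 360 + 2070) + 17253) = 17627/(-9462 + 17253) = 17627/7791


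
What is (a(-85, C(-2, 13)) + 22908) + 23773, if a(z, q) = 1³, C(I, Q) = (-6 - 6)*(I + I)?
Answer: 46682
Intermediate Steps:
C(I, Q) = -24*I
a(z, q) = 1
(a(-85, C(-2, 13)) + 22908) + 23773 = (1 + 22908) + 23773 = 22909 + 23773 = 46682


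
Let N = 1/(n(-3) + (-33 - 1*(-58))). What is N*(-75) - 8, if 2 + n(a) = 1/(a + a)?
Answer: -1546/137 ≈ -11.285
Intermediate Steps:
n(a) = -2 + 1/(2*a) (n(a) = -2 + 1/(a + a) = -2 + 1/(2*a))
N = 6/137 (N = 1/((-2 + (½)/(-3)) + (-33 - 1*(-58))) = 1/((-2 + (½)*(-⅓)) + (-33 + 58)) = 1/((-2 - ⅙) + 25) = 1/(-13/6 + 25) = 1/(137/6) = 6/137 ≈ 0.043796)
N*(-75) - 8 = (6/137)*(-75) - 8 = -450/137 - 8 = -1546/137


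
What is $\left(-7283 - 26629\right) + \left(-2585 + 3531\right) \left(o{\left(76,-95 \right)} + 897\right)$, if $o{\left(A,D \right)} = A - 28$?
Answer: $860058$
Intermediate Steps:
$o{\left(A,D \right)} = -28 + A$
$\left(-7283 - 26629\right) + \left(-2585 + 3531\right) \left(o{\left(76,-95 \right)} + 897\right) = \left(-7283 - 26629\right) + \left(-2585 + 3531\right) \left(\left(-28 + 76\right) + 897\right) = -33912 + 946 \left(48 + 897\right) = -33912 + 946 \cdot 945 = -33912 + 893970 = 860058$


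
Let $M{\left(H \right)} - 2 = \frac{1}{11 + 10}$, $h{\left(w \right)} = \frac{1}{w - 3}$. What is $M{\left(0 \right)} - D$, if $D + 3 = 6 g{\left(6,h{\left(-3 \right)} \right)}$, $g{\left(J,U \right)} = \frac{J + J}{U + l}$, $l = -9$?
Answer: $\frac{14902}{1155} \approx 12.902$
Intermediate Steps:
$h{\left(w \right)} = \frac{1}{-3 + w}$
$M{\left(H \right)} = \frac{43}{21}$ ($M{\left(H \right)} = 2 + \frac{1}{11 + 10} = 2 + \frac{1}{21} = \frac{43}{21}$)
$g{\left(J,U \right)} = \frac{2 J}{-9 + U}$ ($g{\left(J,U \right)} = \frac{J + J}{U - 9} = \frac{2 J}{-9 + U}$)
$D = - \frac{597}{55}$ ($D = -3 + 6 \cdot 2 \cdot 6 \frac{1}{-9 + \frac{1}{-3 - 3}} = -3 + 6 \cdot 2 \cdot 6 \frac{1}{-9 + \frac{1}{-6}} = -3 + 6 \cdot 2 \cdot 6 \frac{1}{-9 - \frac{1}{6}} = -3 + 6 \cdot 2 \cdot 6 \frac{1}{- \frac{55}{6}} = -3 + 6 \cdot 2 \cdot 6 \left(- \frac{6}{55}\right) = -3 + 6 \left(- \frac{72}{55}\right) = -3 - \frac{432}{55} = - \frac{597}{55} \approx -10.855$)
$M{\left(0 \right)} - D = \frac{43}{21} - - \frac{597}{55} = \frac{43}{21} + \frac{597}{55} = \frac{14902}{1155}$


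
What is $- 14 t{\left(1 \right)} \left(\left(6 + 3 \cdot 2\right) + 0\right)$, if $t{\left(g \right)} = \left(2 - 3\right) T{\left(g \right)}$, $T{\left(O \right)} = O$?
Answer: $168$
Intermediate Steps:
$t{\left(g \right)} = - g$ ($t{\left(g \right)} = \left(2 - 3\right) g = - g$)
$- 14 t{\left(1 \right)} \left(\left(6 + 3 \cdot 2\right) + 0\right) = - 14 \left(\left(-1\right) 1\right) \left(\left(6 + 3 \cdot 2\right) + 0\right) = \left(-14\right) \left(-1\right) \left(\left(6 + 6\right) + 0\right) = 14 \left(12 + 0\right) = 14 \cdot 12 = 168$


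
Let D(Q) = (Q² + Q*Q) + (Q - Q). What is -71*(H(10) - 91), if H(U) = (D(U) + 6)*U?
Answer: -139799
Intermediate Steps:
D(Q) = 2*Q² (D(Q) = (Q² + Q²) + 0 = 2*Q² + 0 = 2*Q²)
H(U) = U*(6 + 2*U²) (H(U) = (2*U² + 6)*U = (6 + 2*U²)*U = U*(6 + 2*U²))
-71*(H(10) - 91) = -71*(2*10*(3 + 10²) - 91) = -71*(2*10*(3 + 100) - 91) = -71*(2*10*103 - 91) = -71*(2060 - 91) = -71*1969 = -139799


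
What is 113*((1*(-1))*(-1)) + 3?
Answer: 116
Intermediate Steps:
113*((1*(-1))*(-1)) + 3 = 113*(-1*(-1)) + 3 = 113*1 + 3 = 113 + 3 = 116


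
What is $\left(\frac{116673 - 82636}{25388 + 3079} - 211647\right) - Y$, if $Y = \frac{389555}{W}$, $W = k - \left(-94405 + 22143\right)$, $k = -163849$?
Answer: $- \frac{183931120140853}{869069043} \approx -2.1164 \cdot 10^{5}$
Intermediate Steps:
$W = -91587$ ($W = -163849 - \left(-94405 + 22143\right) = -163849 - -72262 = -163849 + 72262 = -91587$)
$Y = - \frac{389555}{91587}$ ($Y = \frac{389555}{-91587} = 389555 \left(- \frac{1}{91587}\right) = - \frac{389555}{91587} \approx -4.2534$)
$\left(\frac{116673 - 82636}{25388 + 3079} - 211647\right) - Y = \left(\frac{116673 - 82636}{25388 + 3079} - 211647\right) - - \frac{389555}{91587} = \left(\frac{34037}{28467} - 211647\right) + \frac{389555}{91587} = - \frac{6024921112}{28467} + \frac{389555}{91587} = - \frac{183931120140853}{869069043}$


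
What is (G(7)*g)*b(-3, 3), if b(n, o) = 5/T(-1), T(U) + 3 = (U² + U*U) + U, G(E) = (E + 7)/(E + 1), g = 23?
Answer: -805/8 ≈ -100.63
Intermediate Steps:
G(E) = (7 + E)/(1 + E)
T(U) = -3 + U + 2*U² (T(U) = -3 + ((U² + U*U) + U) = -3 + ((U² + U²) + U) = -3 + (2*U² + U) = -3 + (U + 2*U²) = -3 + U + 2*U²)
b(n, o) = -5/2 (b(n, o) = 5/(-3 - 1 + 2*(-1)²) = 5/(-3 - 1 + 2*1) = 5/(-3 - 1 + 2) = 5/(-2) = 5*(-½) = -5/2)
(G(7)*g)*b(-3, 3) = (((7 + 7)/(1 + 7))*23)*(-5/2) = ((14/8)*23)*(-5/2) = (((⅛)*14)*23)*(-5/2) = ((7/4)*23)*(-5/2) = (161/4)*(-5/2) = -805/8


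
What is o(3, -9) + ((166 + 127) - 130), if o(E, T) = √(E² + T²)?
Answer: 163 + 3*√10 ≈ 172.49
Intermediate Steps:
o(3, -9) + ((166 + 127) - 130) = √(3² + (-9)²) + ((166 + 127) - 130) = √(9 + 81) + (293 - 130) = √90 + 163 = 3*√10 + 163 = 163 + 3*√10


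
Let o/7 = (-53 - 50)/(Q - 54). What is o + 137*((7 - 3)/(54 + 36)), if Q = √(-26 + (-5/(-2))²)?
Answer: 10225702/528435 + 1442*I*√79/11743 ≈ 19.351 + 1.0914*I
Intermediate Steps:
Q = I*√79/2 (Q = √(-26 + (-5*(-½))²) = √(-26 + (5/2)²) = √(-26 + 25/4) = √(-79/4) = I*√79/2 ≈ 4.4441*I)
o = -721/(-54 + I*√79/2) (o = 7*((-53 - 50)/(I*√79/2 - 54)) = 7*(-103/(-54 + I*√79/2)) = -721/(-54 + I*√79/2) ≈ 13.262 + 1.0914*I)
o + 137*((7 - 3)/(54 + 36)) = (155736/11743 + 1442*I*√79/11743) + 137*((7 - 3)/(54 + 36)) = (155736/11743 + 1442*I*√79/11743) + 137*(4/90) = (155736/11743 + 1442*I*√79/11743) + 137*(4*(1/90)) = (155736/11743 + 1442*I*√79/11743) + 137*(2/45) = (155736/11743 + 1442*I*√79/11743) + 274/45 = 10225702/528435 + 1442*I*√79/11743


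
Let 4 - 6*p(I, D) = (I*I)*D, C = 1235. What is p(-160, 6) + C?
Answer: -73093/3 ≈ -24364.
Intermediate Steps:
p(I, D) = 2/3 - D*I**2/6 (p(I, D) = 2/3 - I*I*D/6 = 2/3 - I**2*D/6 = 2/3 - D*I**2/6)
p(-160, 6) + C = (2/3 - 1/6*6*(-160)**2) + 1235 = (2/3 - 1/6*6*25600) + 1235 = (2/3 - 25600) + 1235 = -76798/3 + 1235 = -73093/3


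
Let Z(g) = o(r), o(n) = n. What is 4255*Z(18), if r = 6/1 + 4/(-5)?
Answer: 22126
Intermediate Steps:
r = 26/5 (r = 6*1 + 4*(-⅕) = 6 - ⅘ = 26/5 ≈ 5.2000)
Z(g) = 26/5
4255*Z(18) = 4255*(26/5) = 22126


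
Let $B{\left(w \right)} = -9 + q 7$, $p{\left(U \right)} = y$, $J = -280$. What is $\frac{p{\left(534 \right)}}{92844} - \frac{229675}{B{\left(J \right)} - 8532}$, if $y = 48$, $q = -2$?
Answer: $\frac{355405939}{13238007} \approx 26.847$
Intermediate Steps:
$p{\left(U \right)} = 48$
$B{\left(w \right)} = -23$ ($B{\left(w \right)} = -9 - 14 = -23$)
$\frac{p{\left(534 \right)}}{92844} - \frac{229675}{B{\left(J \right)} - 8532} = \frac{48}{92844} - \frac{229675}{-23 - 8532} = 48 \cdot \frac{1}{92844} - \frac{229675}{-23 - 8532} = \frac{4}{7737} - \frac{229675}{-8555} = \frac{4}{7737} - - \frac{45935}{1711} = \frac{4}{7737} + \frac{45935}{1711} = \frac{355405939}{13238007}$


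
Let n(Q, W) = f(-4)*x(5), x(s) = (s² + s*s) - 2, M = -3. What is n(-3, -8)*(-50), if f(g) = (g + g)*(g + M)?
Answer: -134400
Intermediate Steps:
x(s) = -2 + 2*s² (x(s) = (s² + s²) - 2 = 2*s² - 2 = -2 + 2*s²)
f(g) = 2*g*(-3 + g) (f(g) = (g + g)*(g - 3) = (2*g)*(-3 + g) = 2*g*(-3 + g))
n(Q, W) = 2688 (n(Q, W) = (2*(-4)*(-3 - 4))*(-2 + 2*5²) = (2*(-4)*(-7))*(-2 + 2*25) = 56*(-2 + 50) = 56*48 = 2688)
n(-3, -8)*(-50) = 2688*(-50) = -134400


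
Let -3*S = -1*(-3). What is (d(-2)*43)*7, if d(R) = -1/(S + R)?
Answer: 301/3 ≈ 100.33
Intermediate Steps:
S = -1 (S = -(-1)*(-3)/3 = -⅓*3 = -1)
d(R) = -1/(-1 + R)
(d(-2)*43)*7 = (-1/(-1 - 2)*43)*7 = (-1/(-3)*43)*7 = (-1*(-⅓)*43)*7 = ((⅓)*43)*7 = (43/3)*7 = 301/3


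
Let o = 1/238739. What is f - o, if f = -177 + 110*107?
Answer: 2767701226/238739 ≈ 11593.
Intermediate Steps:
f = 11593 (f = -177 + 11770 = 11593)
o = 1/238739 ≈ 4.1887e-6
f - o = 11593 - 1*1/238739 = 11593 - 1/238739 = 2767701226/238739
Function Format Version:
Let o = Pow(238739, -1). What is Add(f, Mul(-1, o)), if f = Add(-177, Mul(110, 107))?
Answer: Rational(2767701226, 238739) ≈ 11593.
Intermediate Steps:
f = 11593 (f = Add(-177, 11770) = 11593)
o = Rational(1, 238739) ≈ 4.1887e-6
Add(f, Mul(-1, o)) = Add(11593, Mul(-1, Rational(1, 238739))) = Add(11593, Rational(-1, 238739)) = Rational(2767701226, 238739)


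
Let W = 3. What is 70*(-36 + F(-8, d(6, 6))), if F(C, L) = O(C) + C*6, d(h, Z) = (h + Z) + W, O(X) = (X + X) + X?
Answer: -7560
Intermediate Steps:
O(X) = 3*X (O(X) = 2*X + X = 3*X)
d(h, Z) = 3 + Z + h (d(h, Z) = (h + Z) + 3 = (Z + h) + 3 = 3 + Z + h)
F(C, L) = 9*C (F(C, L) = 3*C + C*6 = 3*C + 6*C = 9*C)
70*(-36 + F(-8, d(6, 6))) = 70*(-36 + 9*(-8)) = 70*(-36 - 72) = 70*(-108) = -7560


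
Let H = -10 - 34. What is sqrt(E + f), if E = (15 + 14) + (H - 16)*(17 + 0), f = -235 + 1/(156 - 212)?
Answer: I*sqrt(961198)/28 ≈ 35.015*I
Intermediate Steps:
H = -44
f = -13161/56 (f = -235 + 1/(-56) = -235 - 1/56 = -13161/56 ≈ -235.02)
E = -991 (E = (15 + 14) + (-44 - 16)*(17 + 0) = 29 - 60*17 = 29 - 1020 = -991)
sqrt(E + f) = sqrt(-991 - 13161/56) = sqrt(-68657/56) = I*sqrt(961198)/28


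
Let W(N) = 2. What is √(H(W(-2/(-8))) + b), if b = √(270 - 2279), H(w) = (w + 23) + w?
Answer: √(27 + 7*I*√41) ≈ 6.2979 + 3.5585*I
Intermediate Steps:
H(w) = 23 + 2*w (H(w) = (23 + w) + w = 23 + 2*w)
b = 7*I*√41 (b = √(-2009) = 7*I*√41 ≈ 44.822*I)
√(H(W(-2/(-8))) + b) = √((23 + 2*2) + 7*I*√41) = √((23 + 4) + 7*I*√41) = √(27 + 7*I*√41)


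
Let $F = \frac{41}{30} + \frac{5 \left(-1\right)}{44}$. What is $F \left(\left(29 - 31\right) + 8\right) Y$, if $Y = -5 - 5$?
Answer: $- \frac{827}{11} \approx -75.182$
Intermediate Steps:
$Y = -10$ ($Y = -5 - 5 = -10$)
$F = \frac{827}{660}$ ($F = 41 \cdot \frac{1}{30} - \frac{5}{44} = \frac{41}{30} - \frac{5}{44} = \frac{827}{660} \approx 1.253$)
$F \left(\left(29 - 31\right) + 8\right) Y = \frac{827 \left(\left(29 - 31\right) + 8\right)}{660} \left(-10\right) = \frac{827 \left(-2 + 8\right)}{660} \left(-10\right) = \frac{827}{660} \cdot 6 \left(-10\right) = \frac{827}{110} \left(-10\right) = - \frac{827}{11}$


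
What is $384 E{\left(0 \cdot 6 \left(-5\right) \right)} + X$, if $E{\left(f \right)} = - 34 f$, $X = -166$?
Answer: $-166$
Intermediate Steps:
$384 E{\left(0 \cdot 6 \left(-5\right) \right)} + X = 384 \left(- 34 \cdot 0 \cdot 6 \left(-5\right)\right) - 166 = 384 \left(- 34 \cdot 0 \left(-5\right)\right) - 166 = 384 \left(\left(-34\right) 0\right) - 166 = 384 \cdot 0 - 166 = 0 - 166 = -166$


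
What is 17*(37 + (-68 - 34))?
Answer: -1105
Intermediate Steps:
17*(37 + (-68 - 34)) = 17*(37 - 102) = 17*(-65) = -1105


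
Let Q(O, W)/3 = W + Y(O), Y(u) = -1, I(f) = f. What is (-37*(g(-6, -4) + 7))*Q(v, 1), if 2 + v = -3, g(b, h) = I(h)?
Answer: 0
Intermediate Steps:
g(b, h) = h
v = -5 (v = -2 - 3 = -5)
Q(O, W) = -3 + 3*W (Q(O, W) = 3*(W - 1) = 3*(-1 + W) = -3 + 3*W)
(-37*(g(-6, -4) + 7))*Q(v, 1) = (-37*(-4 + 7))*(-3 + 3*1) = (-37*3)*(-3 + 3) = -111*0 = 0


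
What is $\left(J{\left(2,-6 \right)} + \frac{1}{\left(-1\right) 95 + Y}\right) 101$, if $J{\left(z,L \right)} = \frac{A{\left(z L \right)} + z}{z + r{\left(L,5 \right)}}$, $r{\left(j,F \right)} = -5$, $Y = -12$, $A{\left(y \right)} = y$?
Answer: $\frac{107767}{321} \approx 335.72$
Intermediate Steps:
$J{\left(z,L \right)} = \frac{z + L z}{-5 + z}$ ($J{\left(z,L \right)} = \frac{z L + z}{z - 5} = \frac{L z + z}{-5 + z} = \frac{z + L z}{-5 + z}$)
$\left(J{\left(2,-6 \right)} + \frac{1}{\left(-1\right) 95 + Y}\right) 101 = \left(\frac{2 \left(1 - 6\right)}{-5 + 2} + \frac{1}{\left(-1\right) 95 - 12}\right) 101 = \left(2 \frac{1}{-3} \left(-5\right) + \frac{1}{-95 - 12}\right) 101 = \left(2 \left(- \frac{1}{3}\right) \left(-5\right) + \frac{1}{-107}\right) 101 = \left(\frac{10}{3} - \frac{1}{107}\right) 101 = \frac{1067}{321} \cdot 101 = \frac{107767}{321}$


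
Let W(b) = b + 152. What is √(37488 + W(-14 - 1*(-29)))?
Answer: √37655 ≈ 194.05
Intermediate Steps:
W(b) = 152 + b
√(37488 + W(-14 - 1*(-29))) = √(37488 + (152 + (-14 - 1*(-29)))) = √(37488 + (152 + (-14 + 29))) = √(37488 + (152 + 15)) = √(37488 + 167) = √37655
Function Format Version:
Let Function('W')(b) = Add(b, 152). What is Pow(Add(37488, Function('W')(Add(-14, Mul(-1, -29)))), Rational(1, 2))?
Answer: Pow(37655, Rational(1, 2)) ≈ 194.05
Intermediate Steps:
Function('W')(b) = Add(152, b)
Pow(Add(37488, Function('W')(Add(-14, Mul(-1, -29)))), Rational(1, 2)) = Pow(Add(37488, Add(152, Add(-14, Mul(-1, -29)))), Rational(1, 2)) = Pow(Add(37488, Add(152, Add(-14, 29))), Rational(1, 2)) = Pow(Add(37488, Add(152, 15)), Rational(1, 2)) = Pow(Add(37488, 167), Rational(1, 2)) = Pow(37655, Rational(1, 2))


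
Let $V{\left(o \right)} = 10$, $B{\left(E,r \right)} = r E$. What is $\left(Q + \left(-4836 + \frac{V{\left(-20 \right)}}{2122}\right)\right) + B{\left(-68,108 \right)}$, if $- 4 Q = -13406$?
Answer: $- \frac{18734067}{2122} \approx -8828.5$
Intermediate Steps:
$B{\left(E,r \right)} = E r$
$Q = \frac{6703}{2}$ ($Q = \left(- \frac{1}{4}\right) \left(-13406\right) = \frac{6703}{2} \approx 3351.5$)
$\left(Q + \left(-4836 + \frac{V{\left(-20 \right)}}{2122}\right)\right) + B{\left(-68,108 \right)} = \left(\frac{6703}{2} - \left(4836 - \frac{10}{2122}\right)\right) - 7344 = \left(\frac{6703}{2} + \left(-4836 + 10 \cdot \frac{1}{2122}\right)\right) - 7344 = \left(\frac{6703}{2} + \left(-4836 + \frac{5}{1061}\right)\right) - 7344 = \left(\frac{6703}{2} - \frac{5130991}{1061}\right) - 7344 = - \frac{3150099}{2122} - 7344 = - \frac{18734067}{2122}$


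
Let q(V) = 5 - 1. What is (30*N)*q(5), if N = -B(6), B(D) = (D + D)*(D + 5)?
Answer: -15840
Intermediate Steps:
q(V) = 4
B(D) = 2*D*(5 + D) (B(D) = (2*D)*(5 + D) = 2*D*(5 + D))
N = -132 (N = -2*6*(5 + 6) = -2*6*11 = -1*132 = -132)
(30*N)*q(5) = (30*(-132))*4 = -3960*4 = -15840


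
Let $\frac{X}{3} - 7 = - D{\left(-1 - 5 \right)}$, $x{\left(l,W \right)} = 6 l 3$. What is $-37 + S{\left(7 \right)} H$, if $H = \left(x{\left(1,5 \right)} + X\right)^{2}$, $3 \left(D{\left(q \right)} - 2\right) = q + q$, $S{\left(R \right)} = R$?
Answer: $14138$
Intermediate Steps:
$D{\left(q \right)} = 2 + \frac{2 q}{3}$ ($D{\left(q \right)} = 2 + \frac{q + q}{3} = 2 + \frac{2 q}{3}$)
$x{\left(l,W \right)} = 18 l$
$X = 27$ ($X = 21 + 3 \left(- (2 + \frac{2 \left(-1 - 5\right)}{3})\right) = 21 + 3 \left(- (2 + \frac{2}{3} \left(-6\right))\right) = 21 + 3 \left(- (2 - 4)\right) = 21 + 3 \left(\left(-1\right) \left(-2\right)\right) = 21 + 3 \cdot 2 = 21 + 6 = 27$)
$H = 2025$ ($H = \left(18 \cdot 1 + 27\right)^{2} = \left(18 + 27\right)^{2} = 45^{2} = 2025$)
$-37 + S{\left(7 \right)} H = -37 + 7 \cdot 2025 = -37 + 14175 = 14138$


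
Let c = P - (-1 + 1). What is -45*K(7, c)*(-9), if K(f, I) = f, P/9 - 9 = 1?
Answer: 2835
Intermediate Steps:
P = 90 (P = 81 + 9*1 = 81 + 9 = 90)
c = 90 (c = 90 - (-1 + 1) = 90 - 1*0 = 90 + 0 = 90)
-45*K(7, c)*(-9) = -45*7*(-9) = -315*(-9) = 2835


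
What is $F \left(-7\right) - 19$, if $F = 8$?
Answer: $-75$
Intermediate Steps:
$F \left(-7\right) - 19 = 8 \left(-7\right) - 19 = -56 - 19 = -75$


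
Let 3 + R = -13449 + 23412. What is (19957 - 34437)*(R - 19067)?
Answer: 131869360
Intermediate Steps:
R = 9960 (R = -3 + (-13449 + 23412) = -3 + 9963 = 9960)
(19957 - 34437)*(R - 19067) = (19957 - 34437)*(9960 - 19067) = -14480*(-9107) = 131869360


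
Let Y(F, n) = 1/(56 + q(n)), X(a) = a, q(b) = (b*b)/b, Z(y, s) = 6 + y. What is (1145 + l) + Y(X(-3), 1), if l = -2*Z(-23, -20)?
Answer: 67204/57 ≈ 1179.0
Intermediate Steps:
q(b) = b (q(b) = b²/b = b)
Y(F, n) = 1/(56 + n)
l = 34 (l = -2*(6 - 23) = -2*(-17) = 34)
(1145 + l) + Y(X(-3), 1) = (1145 + 34) + 1/(56 + 1) = 1179 + 1/57 = 67204/57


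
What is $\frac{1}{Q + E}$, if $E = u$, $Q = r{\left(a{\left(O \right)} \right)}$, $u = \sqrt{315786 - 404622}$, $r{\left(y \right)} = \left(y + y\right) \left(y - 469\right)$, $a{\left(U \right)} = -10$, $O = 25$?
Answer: $- \frac{i}{- 9580 i + 2 \sqrt{22209}} \approx 0.00010428 - 3.2445 \cdot 10^{-6} i$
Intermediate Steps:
$r{\left(y \right)} = 2 y \left(-469 + y\right)$
$u = 2 i \sqrt{22209}$ ($u = \sqrt{-88836} = 2 i \sqrt{22209} \approx 298.05 i$)
$Q = 9580$ ($Q = 2 \left(-10\right) \left(-469 - 10\right) = 2 \left(-10\right) \left(-479\right) = 9580$)
$E = 2 i \sqrt{22209} \approx 298.05 i$
$\frac{1}{Q + E} = \frac{1}{9580 + 2 i \sqrt{22209}}$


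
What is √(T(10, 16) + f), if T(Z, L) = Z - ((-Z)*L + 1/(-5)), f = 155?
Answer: √8130/5 ≈ 18.033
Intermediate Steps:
T(Z, L) = ⅕ + Z + L*Z (T(Z, L) = Z - (-L*Z - ⅕) = Z - (-⅕ - L*Z) = Z + (⅕ + L*Z) = ⅕ + Z + L*Z)
√(T(10, 16) + f) = √((⅕ + 10 + 16*10) + 155) = √((⅕ + 10 + 160) + 155) = √(851/5 + 155) = √(1626/5) = √8130/5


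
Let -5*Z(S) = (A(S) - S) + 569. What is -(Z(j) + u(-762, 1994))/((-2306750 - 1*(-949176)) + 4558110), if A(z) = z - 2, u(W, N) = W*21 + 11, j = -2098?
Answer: 40261/8001340 ≈ 0.0050318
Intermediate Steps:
u(W, N) = 11 + 21*W (u(W, N) = 21*W + 11 = 11 + 21*W)
A(z) = -2 + z
Z(S) = -567/5 (Z(S) = -(((-2 + S) - S) + 569)/5 = -(-2 + 569)/5 = -⅕*567 = -567/5)
-(Z(j) + u(-762, 1994))/((-2306750 - 1*(-949176)) + 4558110) = -(-567/5 + (11 + 21*(-762)))/((-2306750 - 1*(-949176)) + 4558110) = -(-567/5 + (11 - 16002))/((-2306750 + 949176) + 4558110) = -(-567/5 - 15991)/(-1357574 + 4558110) = -(-80522)/(5*3200536) = -1*(-40261/8001340) = 40261/8001340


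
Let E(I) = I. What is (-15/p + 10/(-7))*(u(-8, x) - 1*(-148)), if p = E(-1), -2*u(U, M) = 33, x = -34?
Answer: 24985/14 ≈ 1784.6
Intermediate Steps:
u(U, M) = -33/2 (u(U, M) = -1/2*33 = -33/2)
p = -1
(-15/p + 10/(-7))*(u(-8, x) - 1*(-148)) = (-15/(-1) + 10/(-7))*(-33/2 - 1*(-148)) = (-15*(-1) + 10*(-1/7))*(-33/2 + 148) = (15 - 10/7)*(263/2) = (95/7)*(263/2) = 24985/14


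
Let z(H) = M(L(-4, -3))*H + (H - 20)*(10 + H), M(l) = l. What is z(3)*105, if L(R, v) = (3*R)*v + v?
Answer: -12810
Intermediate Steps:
L(R, v) = v + 3*R*v (L(R, v) = 3*R*v + v = v + 3*R*v)
z(H) = 33*H + (-20 + H)*(10 + H) (z(H) = (-3*(1 + 3*(-4)))*H + (H - 20)*(10 + H) = (-3*(1 - 12))*H + (-20 + H)*(10 + H) = (-3*(-11))*H + (-20 + H)*(10 + H) = 33*H + (-20 + H)*(10 + H))
z(3)*105 = (-200 + 3**2 + 23*3)*105 = (-200 + 9 + 69)*105 = -122*105 = -12810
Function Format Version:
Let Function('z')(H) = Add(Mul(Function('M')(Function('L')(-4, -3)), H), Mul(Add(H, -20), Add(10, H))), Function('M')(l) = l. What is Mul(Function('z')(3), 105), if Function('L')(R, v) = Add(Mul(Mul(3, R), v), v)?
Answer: -12810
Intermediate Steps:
Function('L')(R, v) = Add(v, Mul(3, R, v)) (Function('L')(R, v) = Add(Mul(3, R, v), v) = Add(v, Mul(3, R, v)))
Function('z')(H) = Add(Mul(33, H), Mul(Add(-20, H), Add(10, H))) (Function('z')(H) = Add(Mul(Mul(-3, Add(1, Mul(3, -4))), H), Mul(Add(H, -20), Add(10, H))) = Add(Mul(Mul(-3, Add(1, -12)), H), Mul(Add(-20, H), Add(10, H))) = Add(Mul(Mul(-3, -11), H), Mul(Add(-20, H), Add(10, H))) = Add(Mul(33, H), Mul(Add(-20, H), Add(10, H))))
Mul(Function('z')(3), 105) = Mul(Add(-200, Pow(3, 2), Mul(23, 3)), 105) = Mul(Add(-200, 9, 69), 105) = Mul(-122, 105) = -12810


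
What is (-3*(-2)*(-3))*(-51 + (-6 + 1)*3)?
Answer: 1188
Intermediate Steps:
(-3*(-2)*(-3))*(-51 + (-6 + 1)*3) = (6*(-3))*(-51 - 5*3) = -18*(-51 - 15) = -18*(-66) = 1188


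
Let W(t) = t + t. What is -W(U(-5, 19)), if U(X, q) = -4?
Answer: 8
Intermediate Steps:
W(t) = 2*t
-W(U(-5, 19)) = -2*(-4) = -1*(-8) = 8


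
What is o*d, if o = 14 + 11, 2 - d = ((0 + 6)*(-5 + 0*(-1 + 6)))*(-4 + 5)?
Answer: 800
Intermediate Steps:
d = 32 (d = 2 - (0 + 6)*(-5 + 0*(-1 + 6))*(-4 + 5) = 2 - 6*(-5 + 0*5) = 2 - 6*(-5 + 0) = 2 - 6*(-5) = 2 - (-30) = 2 - 1*(-30) = 2 + 30 = 32)
o = 25
o*d = 25*32 = 800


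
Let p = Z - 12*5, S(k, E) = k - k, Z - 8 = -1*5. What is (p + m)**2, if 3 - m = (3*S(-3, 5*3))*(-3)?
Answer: 2916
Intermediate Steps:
Z = 3 (Z = 8 - 1*5 = 8 - 5 = 3)
S(k, E) = 0
p = -57 (p = 3 - 12*5 = 3 - 3*20 = 3 - 60 = -57)
m = 3 (m = 3 - 3*0*(-3) = 3 - 0*(-3) = 3 - 1*0 = 3 + 0 = 3)
(p + m)**2 = (-57 + 3)**2 = (-54)**2 = 2916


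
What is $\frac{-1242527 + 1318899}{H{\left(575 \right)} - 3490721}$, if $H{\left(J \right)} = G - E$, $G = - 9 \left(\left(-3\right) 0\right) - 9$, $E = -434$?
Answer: $- \frac{19093}{872574} \approx -0.021881$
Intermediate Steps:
$G = -9$ ($G = \left(-9\right) 0 - 9 = 0 - 9 = -9$)
$H{\left(J \right)} = 425$ ($H{\left(J \right)} = -9 - -434 = -9 + 434 = 425$)
$\frac{-1242527 + 1318899}{H{\left(575 \right)} - 3490721} = \frac{-1242527 + 1318899}{425 - 3490721} = \frac{76372}{-3490296} = 76372 \left(- \frac{1}{3490296}\right) = - \frac{19093}{872574}$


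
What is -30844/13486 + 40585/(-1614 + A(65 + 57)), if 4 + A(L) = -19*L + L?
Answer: -30225833/2337982 ≈ -12.928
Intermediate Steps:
A(L) = -4 - 18*L (A(L) = -4 + (-19*L + L) = -4 - 18*L)
-30844/13486 + 40585/(-1614 + A(65 + 57)) = -30844/13486 + 40585/(-1614 + (-4 - 18*(65 + 57))) = -30844*1/13486 + 40585/(-1614 + (-4 - 18*122)) = -1402/613 + 40585/(-1614 + (-4 - 2196)) = -1402/613 + 40585/(-1614 - 2200) = -1402/613 + 40585/(-3814) = -1402/613 + 40585*(-1/3814) = -1402/613 - 40585/3814 = -30225833/2337982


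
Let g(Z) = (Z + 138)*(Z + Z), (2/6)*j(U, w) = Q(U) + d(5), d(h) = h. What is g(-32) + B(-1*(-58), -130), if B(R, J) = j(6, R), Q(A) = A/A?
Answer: -6766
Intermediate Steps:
Q(A) = 1
j(U, w) = 18 (j(U, w) = 3*(1 + 5) = 3*6 = 18)
B(R, J) = 18
g(Z) = 2*Z*(138 + Z) (g(Z) = (138 + Z)*(2*Z) = 2*Z*(138 + Z))
g(-32) + B(-1*(-58), -130) = 2*(-32)*(138 - 32) + 18 = 2*(-32)*106 + 18 = -6784 + 18 = -6766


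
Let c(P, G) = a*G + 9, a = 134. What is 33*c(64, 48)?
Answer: 212553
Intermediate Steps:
c(P, G) = 9 + 134*G (c(P, G) = 134*G + 9 = 9 + 134*G)
33*c(64, 48) = 33*(9 + 134*48) = 33*(9 + 6432) = 33*6441 = 212553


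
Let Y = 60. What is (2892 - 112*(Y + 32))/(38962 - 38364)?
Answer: -3706/299 ≈ -12.395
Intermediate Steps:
(2892 - 112*(Y + 32))/(38962 - 38364) = (2892 - 112*(60 + 32))/(38962 - 38364) = (2892 - 112*92)/598 = (2892 - 10304)*(1/598) = -7412*1/598 = -3706/299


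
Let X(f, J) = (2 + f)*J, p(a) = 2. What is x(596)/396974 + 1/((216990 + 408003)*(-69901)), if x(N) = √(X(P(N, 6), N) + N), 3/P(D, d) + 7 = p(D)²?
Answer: -1/43687635693 + √298/198487 ≈ 8.6971e-5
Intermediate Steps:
P(D, d) = -1 (P(D, d) = 3/(-7 + 2²) = 3/(-7 + 4) = 3/(-3) = 3*(-⅓) = -1)
X(f, J) = J*(2 + f)
x(N) = √2*√N (x(N) = √(N*(2 - 1) + N) = √(N*1 + N) = √(N + N) = √(2*N) = √2*√N)
x(596)/396974 + 1/((216990 + 408003)*(-69901)) = (√2*√596)/396974 + 1/((216990 + 408003)*(-69901)) = (√2*(2*√149))*(1/396974) - 1/69901/624993 = (2*√298)*(1/396974) + (1/624993)*(-1/69901) = √298/198487 - 1/43687635693 = -1/43687635693 + √298/198487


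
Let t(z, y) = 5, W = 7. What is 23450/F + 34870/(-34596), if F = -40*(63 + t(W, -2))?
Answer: -22653065/2352528 ≈ -9.6292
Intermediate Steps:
F = -2720 (F = -40*(63 + 5) = -40*68 = -2720)
23450/F + 34870/(-34596) = 23450/(-2720) + 34870/(-34596) = 23450*(-1/2720) + 34870*(-1/34596) = -2345/272 - 17435/17298 = -22653065/2352528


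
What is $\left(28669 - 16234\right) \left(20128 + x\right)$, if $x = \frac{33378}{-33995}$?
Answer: $\frac{1701650121234}{6799} \approx 2.5028 \cdot 10^{8}$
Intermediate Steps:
$x = - \frac{33378}{33995}$ ($x = 33378 \left(- \frac{1}{33995}\right) = - \frac{33378}{33995} \approx -0.98185$)
$\left(28669 - 16234\right) \left(20128 + x\right) = \left(28669 - 16234\right) \left(20128 - \frac{33378}{33995}\right) = 12435 \cdot \frac{684217982}{33995} = \frac{1701650121234}{6799}$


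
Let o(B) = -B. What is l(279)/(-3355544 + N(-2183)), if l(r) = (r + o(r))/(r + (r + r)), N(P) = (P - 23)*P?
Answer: 0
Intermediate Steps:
N(P) = P*(-23 + P) (N(P) = (-23 + P)*P = P*(-23 + P))
l(r) = 0 (l(r) = (r - r)/(r + (r + r)) = 0/(r + 2*r) = 0/((3*r)) = 0*(1/(3*r)) = 0)
l(279)/(-3355544 + N(-2183)) = 0/(-3355544 - 2183*(-23 - 2183)) = 0/(-3355544 - 2183*(-2206)) = 0/(-3355544 + 4815698) = 0/1460154 = 0*(1/1460154) = 0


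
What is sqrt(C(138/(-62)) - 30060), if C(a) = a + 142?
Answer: I*sqrt(28753337)/31 ≈ 172.97*I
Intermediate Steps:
C(a) = 142 + a
sqrt(C(138/(-62)) - 30060) = sqrt((142 + 138/(-62)) - 30060) = sqrt((142 + 138*(-1/62)) - 30060) = sqrt((142 - 69/31) - 30060) = sqrt(4333/31 - 30060) = sqrt(-927527/31) = I*sqrt(28753337)/31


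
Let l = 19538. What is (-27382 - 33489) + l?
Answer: -41333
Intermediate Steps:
(-27382 - 33489) + l = (-27382 - 33489) + 19538 = -60871 + 19538 = -41333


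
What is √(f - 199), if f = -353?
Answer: 2*I*√138 ≈ 23.495*I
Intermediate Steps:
√(f - 199) = √(-353 - 199) = √(-552) = 2*I*√138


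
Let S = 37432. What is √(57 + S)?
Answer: √37489 ≈ 193.62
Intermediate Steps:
√(57 + S) = √(57 + 37432) = √37489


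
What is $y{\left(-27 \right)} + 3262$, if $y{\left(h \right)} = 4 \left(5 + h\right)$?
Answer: $3174$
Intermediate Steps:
$y{\left(h \right)} = 20 + 4 h$
$y{\left(-27 \right)} + 3262 = \left(20 + 4 \left(-27\right)\right) + 3262 = \left(20 - 108\right) + 3262 = -88 + 3262 = 3174$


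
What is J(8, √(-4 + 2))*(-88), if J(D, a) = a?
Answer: -88*I*√2 ≈ -124.45*I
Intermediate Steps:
J(8, √(-4 + 2))*(-88) = √(-4 + 2)*(-88) = √(-2)*(-88) = (I*√2)*(-88) = -88*I*√2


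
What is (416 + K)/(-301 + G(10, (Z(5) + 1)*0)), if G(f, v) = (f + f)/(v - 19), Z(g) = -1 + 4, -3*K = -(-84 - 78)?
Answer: -6878/5739 ≈ -1.1985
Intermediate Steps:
K = -54 (K = -(-1)*(-84 - 78)/3 = -(-1)*(-162)/3 = -1/3*162 = -54)
Z(g) = 3
G(f, v) = 2*f/(-19 + v) (G(f, v) = (2*f)/(-19 + v) = 2*f/(-19 + v))
(416 + K)/(-301 + G(10, (Z(5) + 1)*0)) = (416 - 54)/(-301 + 2*10/(-19 + (3 + 1)*0)) = 362/(-301 + 2*10/(-19 + 4*0)) = 362/(-301 + 2*10/(-19 + 0)) = 362/(-301 + 2*10/(-19)) = 362/(-301 + 2*10*(-1/19)) = 362/(-301 - 20/19) = 362/(-5739/19) = 362*(-19/5739) = -6878/5739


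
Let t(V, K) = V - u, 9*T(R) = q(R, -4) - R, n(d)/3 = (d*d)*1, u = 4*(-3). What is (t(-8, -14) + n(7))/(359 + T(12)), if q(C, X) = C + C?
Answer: 453/1081 ≈ 0.41906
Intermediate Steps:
u = -12
n(d) = 3*d² (n(d) = 3*((d*d)*1) = 3*(d²*1) = 3*d²)
q(C, X) = 2*C
T(R) = R/9 (T(R) = (2*R - R)/9 = R/9)
t(V, K) = 12 + V (t(V, K) = V - 1*(-12) = V + 12 = 12 + V)
(t(-8, -14) + n(7))/(359 + T(12)) = ((12 - 8) + 3*7²)/(359 + (⅑)*12) = (4 + 3*49)/(359 + 4/3) = (4 + 147)/(1081/3) = 151*(3/1081) = 453/1081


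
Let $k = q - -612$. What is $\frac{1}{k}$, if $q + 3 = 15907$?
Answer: $\frac{1}{16516} \approx 6.0547 \cdot 10^{-5}$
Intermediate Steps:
$q = 15904$ ($q = -3 + 15907 = 15904$)
$k = 16516$ ($k = 15904 - -612 = 15904 + 612 = 16516$)
$\frac{1}{k} = \frac{1}{16516}$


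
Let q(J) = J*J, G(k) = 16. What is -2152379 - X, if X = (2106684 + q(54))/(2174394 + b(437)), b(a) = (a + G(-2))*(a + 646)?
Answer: -1912025692649/888331 ≈ -2.1524e+6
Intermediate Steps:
q(J) = J²
b(a) = (16 + a)*(646 + a) (b(a) = (a + 16)*(a + 646) = (16 + a)*(646 + a))
X = 703200/888331 (X = (2106684 + 54²)/(2174394 + (10336 + 437² + 662*437)) = (2106684 + 2916)/(2174394 + (10336 + 190969 + 289294)) = 2109600/(2174394 + 490599) = 2109600/2664993 = 2109600*(1/2664993) = 703200/888331 ≈ 0.79160)
-2152379 - X = -2152379 - 1*703200/888331 = -2152379 - 703200/888331 = -1912025692649/888331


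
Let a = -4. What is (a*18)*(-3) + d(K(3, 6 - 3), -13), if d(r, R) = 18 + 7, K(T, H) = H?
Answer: 241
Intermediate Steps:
d(r, R) = 25
(a*18)*(-3) + d(K(3, 6 - 3), -13) = -4*18*(-3) + 25 = -72*(-3) + 25 = 216 + 25 = 241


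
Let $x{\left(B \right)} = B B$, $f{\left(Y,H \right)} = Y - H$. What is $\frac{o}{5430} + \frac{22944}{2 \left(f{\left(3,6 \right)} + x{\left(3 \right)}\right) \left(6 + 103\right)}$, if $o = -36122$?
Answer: $\frac{3222431}{295935} \approx 10.889$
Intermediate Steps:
$x{\left(B \right)} = B^{2}$
$\frac{o}{5430} + \frac{22944}{2 \left(f{\left(3,6 \right)} + x{\left(3 \right)}\right) \left(6 + 103\right)} = - \frac{36122}{5430} + \frac{22944}{2 \left(\left(3 - 6\right) + 3^{2}\right) \left(6 + 103\right)} = \left(-36122\right) \frac{1}{5430} + \frac{22944}{2 \left(\left(3 - 6\right) + 9\right) 109} = - \frac{18061}{2715} + \frac{22944}{2 \left(-3 + 9\right) 109} = - \frac{18061}{2715} + \frac{22944}{2 \cdot 6 \cdot 109} = - \frac{18061}{2715} + \frac{22944}{12 \cdot 109} = - \frac{18061}{2715} + \frac{22944}{1308} = - \frac{18061}{2715} + 22944 \cdot \frac{1}{1308} = - \frac{18061}{2715} + \frac{1912}{109} = \frac{3222431}{295935}$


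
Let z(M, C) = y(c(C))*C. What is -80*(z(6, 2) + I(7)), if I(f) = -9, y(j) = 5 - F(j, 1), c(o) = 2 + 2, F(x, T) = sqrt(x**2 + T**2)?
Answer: -80 + 160*sqrt(17) ≈ 579.70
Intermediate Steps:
F(x, T) = sqrt(T**2 + x**2)
c(o) = 4
y(j) = 5 - sqrt(1 + j**2) (y(j) = 5 - sqrt(1**2 + j**2) = 5 - sqrt(1 + j**2))
z(M, C) = C*(5 - sqrt(17)) (z(M, C) = (5 - sqrt(1 + 4**2))*C = (5 - sqrt(1 + 16))*C = (5 - sqrt(17))*C = C*(5 - sqrt(17)))
-80*(z(6, 2) + I(7)) = -80*(2*(5 - sqrt(17)) - 9) = -80*((10 - 2*sqrt(17)) - 9) = -80*(1 - 2*sqrt(17)) = -80 + 160*sqrt(17)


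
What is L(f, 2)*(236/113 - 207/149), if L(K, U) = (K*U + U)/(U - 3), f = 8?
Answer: -211914/16837 ≈ -12.586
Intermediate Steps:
L(K, U) = (U + K*U)/(-3 + U)
L(f, 2)*(236/113 - 207/149) = (2*(1 + 8)/(-3 + 2))*(236/113 - 207/149) = (2*9/(-1))*(236*(1/113) - 207*1/149) = (2*(-1)*9)*(236/113 - 207/149) = -18*11773/16837 = -211914/16837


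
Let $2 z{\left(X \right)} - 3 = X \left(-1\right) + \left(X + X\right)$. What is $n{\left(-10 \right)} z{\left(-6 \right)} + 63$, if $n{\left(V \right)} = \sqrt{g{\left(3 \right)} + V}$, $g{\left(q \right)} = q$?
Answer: $63 - \frac{3 i \sqrt{7}}{2} \approx 63.0 - 3.9686 i$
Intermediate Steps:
$n{\left(V \right)} = \sqrt{3 + V}$
$z{\left(X \right)} = \frac{3}{2} + \frac{X}{2}$ ($z{\left(X \right)} = \frac{3}{2} + \frac{X \left(-1\right) + \left(X + X\right)}{2} = \frac{3}{2} + \frac{- X + 2 X}{2} = \frac{3}{2} + \frac{X}{2}$)
$n{\left(-10 \right)} z{\left(-6 \right)} + 63 = \sqrt{3 - 10} \left(\frac{3}{2} + \frac{1}{2} \left(-6\right)\right) + 63 = \sqrt{-7} \left(\frac{3}{2} - 3\right) + 63 = i \sqrt{7} \left(- \frac{3}{2}\right) + 63 = - \frac{3 i \sqrt{7}}{2} + 63 = 63 - \frac{3 i \sqrt{7}}{2}$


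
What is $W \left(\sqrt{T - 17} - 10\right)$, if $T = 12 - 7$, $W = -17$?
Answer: $170 - 34 i \sqrt{3} \approx 170.0 - 58.89 i$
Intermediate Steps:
$T = 5$ ($T = 12 - 7 = 5$)
$W \left(\sqrt{T - 17} - 10\right) = - 17 \left(\sqrt{5 - 17} - 10\right) = - 17 \left(\sqrt{-12} - 10\right) = - 17 \left(2 i \sqrt{3} - 10\right) = - 17 \left(-10 + 2 i \sqrt{3}\right) = 170 - 34 i \sqrt{3}$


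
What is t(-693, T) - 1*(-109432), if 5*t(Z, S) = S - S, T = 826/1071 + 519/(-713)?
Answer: 109432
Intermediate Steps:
T = 4727/109089 (T = 826*(1/1071) + 519*(-1/713) = 118/153 - 519/713 = 4727/109089 ≈ 0.043332)
t(Z, S) = 0 (t(Z, S) = (S - S)/5 = (⅕)*0 = 0)
t(-693, T) - 1*(-109432) = 0 - 1*(-109432) = 0 + 109432 = 109432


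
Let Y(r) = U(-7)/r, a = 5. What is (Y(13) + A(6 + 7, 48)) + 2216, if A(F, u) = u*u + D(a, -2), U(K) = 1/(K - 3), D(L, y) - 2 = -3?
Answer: 587469/130 ≈ 4519.0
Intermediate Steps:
D(L, y) = -1 (D(L, y) = 2 - 3 = -1)
U(K) = 1/(-3 + K)
A(F, u) = -1 + u**2 (A(F, u) = u*u - 1 = u**2 - 1 = -1 + u**2)
Y(r) = -1/(10*r) (Y(r) = 1/((-3 - 7)*r) = 1/((-10)*r) = -1/(10*r))
(Y(13) + A(6 + 7, 48)) + 2216 = (-1/10/13 + (-1 + 48**2)) + 2216 = (-1/10*1/13 + (-1 + 2304)) + 2216 = (-1/130 + 2303) + 2216 = 299389/130 + 2216 = 587469/130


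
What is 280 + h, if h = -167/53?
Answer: 14673/53 ≈ 276.85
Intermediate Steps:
h = -167/53 (h = -167*1/53 = -167/53 ≈ -3.1509)
280 + h = 280 - 167/53 = 14673/53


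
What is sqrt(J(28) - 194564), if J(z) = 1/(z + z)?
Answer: I*sqrt(152538162)/28 ≈ 441.09*I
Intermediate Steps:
J(z) = 1/(2*z)
sqrt(J(28) - 194564) = sqrt((1/2)/28 - 194564) = sqrt((1/2)*(1/28) - 194564) = sqrt(1/56 - 194564) = sqrt(-10895583/56) = I*sqrt(152538162)/28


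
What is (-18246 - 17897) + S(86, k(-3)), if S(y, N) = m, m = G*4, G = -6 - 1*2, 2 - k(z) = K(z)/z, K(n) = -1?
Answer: -36175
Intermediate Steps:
k(z) = 2 + 1/z (k(z) = 2 - (-1)/z = 2 + 1/z)
G = -8 (G = -6 - 2 = -8)
m = -32 (m = -8*4 = -32)
S(y, N) = -32
(-18246 - 17897) + S(86, k(-3)) = (-18246 - 17897) - 32 = -36143 - 32 = -36175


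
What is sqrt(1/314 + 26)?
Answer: sqrt(2563810)/314 ≈ 5.0993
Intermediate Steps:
sqrt(1/314 + 26) = sqrt(8165/314) = sqrt(2563810)/314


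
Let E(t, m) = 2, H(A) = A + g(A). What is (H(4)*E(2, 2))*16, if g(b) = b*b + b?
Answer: 768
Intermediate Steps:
g(b) = b + b**2 (g(b) = b**2 + b = b + b**2)
H(A) = A + A*(1 + A)
(H(4)*E(2, 2))*16 = ((4*(2 + 4))*2)*16 = ((4*6)*2)*16 = (24*2)*16 = 48*16 = 768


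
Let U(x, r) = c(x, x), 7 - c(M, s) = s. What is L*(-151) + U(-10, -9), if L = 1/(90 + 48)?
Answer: 2195/138 ≈ 15.906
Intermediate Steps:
c(M, s) = 7 - s
U(x, r) = 7 - x
L = 1/138 ≈ 0.0072464
L*(-151) + U(-10, -9) = (1/138)*(-151) + (7 - 1*(-10)) = -151/138 + (7 + 10) = -151/138 + 17 = 2195/138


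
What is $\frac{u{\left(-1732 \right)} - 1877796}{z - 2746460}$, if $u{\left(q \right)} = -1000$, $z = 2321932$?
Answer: $\frac{469699}{106132} \approx 4.4256$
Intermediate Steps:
$\frac{u{\left(-1732 \right)} - 1877796}{z - 2746460} = \frac{-1000 - 1877796}{2321932 - 2746460} = - \frac{1878796}{-424528} = \left(-1878796\right) \left(- \frac{1}{424528}\right) = \frac{469699}{106132}$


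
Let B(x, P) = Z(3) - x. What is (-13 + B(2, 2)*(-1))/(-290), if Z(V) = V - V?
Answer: 11/290 ≈ 0.037931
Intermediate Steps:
Z(V) = 0
B(x, P) = -x (B(x, P) = 0 - x = -x)
(-13 + B(2, 2)*(-1))/(-290) = (-13 - 1*2*(-1))/(-290) = (-13 - 2*(-1))*(-1/290) = (-13 + 2)*(-1/290) = -11*(-1/290) = 11/290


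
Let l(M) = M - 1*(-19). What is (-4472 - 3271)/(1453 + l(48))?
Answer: -7743/1520 ≈ -5.0941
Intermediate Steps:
l(M) = 19 + M (l(M) = M + 19 = 19 + M)
(-4472 - 3271)/(1453 + l(48)) = (-4472 - 3271)/(1453 + (19 + 48)) = -7743/(1453 + 67) = -7743/1520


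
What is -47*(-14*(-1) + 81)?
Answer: -4465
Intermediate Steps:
-47*(-14*(-1) + 81) = -47*(14 + 81) = -47*95 = -4465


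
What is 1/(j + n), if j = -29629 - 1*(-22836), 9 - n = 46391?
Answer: -1/53175 ≈ -1.8806e-5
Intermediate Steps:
n = -46382 (n = 9 - 1*46391 = 9 - 46391 = -46382)
j = -6793 (j = -29629 + 22836 = -6793)
1/(j + n) = 1/(-6793 - 46382) = 1/(-53175) = -1/53175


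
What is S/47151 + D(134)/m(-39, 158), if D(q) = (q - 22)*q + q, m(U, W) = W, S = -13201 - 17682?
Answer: 354540464/3724929 ≈ 95.180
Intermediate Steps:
S = -30883
D(q) = q + q*(-22 + q) (D(q) = (-22 + q)*q + q = q*(-22 + q) + q = q + q*(-22 + q))
S/47151 + D(134)/m(-39, 158) = -30883/47151 + (134*(-21 + 134))/158 = -30883*1/47151 + (134*113)*(1/158) = -30883/47151 + 15142*(1/158) = -30883/47151 + 7571/79 = 354540464/3724929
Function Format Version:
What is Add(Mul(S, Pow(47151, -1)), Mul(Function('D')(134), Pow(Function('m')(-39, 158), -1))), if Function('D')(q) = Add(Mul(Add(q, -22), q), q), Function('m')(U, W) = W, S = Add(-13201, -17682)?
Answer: Rational(354540464, 3724929) ≈ 95.180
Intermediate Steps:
S = -30883
Function('D')(q) = Add(q, Mul(q, Add(-22, q))) (Function('D')(q) = Add(Mul(Add(-22, q), q), q) = Add(Mul(q, Add(-22, q)), q) = Add(q, Mul(q, Add(-22, q))))
Add(Mul(S, Pow(47151, -1)), Mul(Function('D')(134), Pow(Function('m')(-39, 158), -1))) = Add(Mul(-30883, Pow(47151, -1)), Mul(Mul(134, Add(-21, 134)), Pow(158, -1))) = Add(Mul(-30883, Rational(1, 47151)), Mul(Mul(134, 113), Rational(1, 158))) = Add(Rational(-30883, 47151), Mul(15142, Rational(1, 158))) = Add(Rational(-30883, 47151), Rational(7571, 79)) = Rational(354540464, 3724929)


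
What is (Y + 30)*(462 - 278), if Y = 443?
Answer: 87032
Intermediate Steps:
(Y + 30)*(462 - 278) = (443 + 30)*(462 - 278) = 473*184 = 87032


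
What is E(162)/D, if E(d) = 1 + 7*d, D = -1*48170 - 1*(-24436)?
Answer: -1135/23734 ≈ -0.047822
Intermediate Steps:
D = -23734 (D = -48170 + 24436 = -23734)
E(162)/D = (1 + 7*162)/(-23734) = (1 + 1134)*(-1/23734) = 1135*(-1/23734) = -1135/23734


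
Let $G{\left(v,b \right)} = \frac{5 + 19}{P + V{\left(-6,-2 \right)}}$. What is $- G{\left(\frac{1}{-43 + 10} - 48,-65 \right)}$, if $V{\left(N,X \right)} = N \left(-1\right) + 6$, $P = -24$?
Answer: $2$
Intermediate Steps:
$V{\left(N,X \right)} = 6 - N$ ($V{\left(N,X \right)} = - N + 6 = 6 - N$)
$G{\left(v,b \right)} = -2$ ($G{\left(v,b \right)} = \frac{5 + 19}{-24 + \left(6 - -6\right)} = \frac{24}{-24 + \left(6 + 6\right)} = \frac{24}{-24 + 12} = \frac{24}{-12} = 24 \left(- \frac{1}{12}\right) = -2$)
$- G{\left(\frac{1}{-43 + 10} - 48,-65 \right)} = \left(-1\right) \left(-2\right) = 2$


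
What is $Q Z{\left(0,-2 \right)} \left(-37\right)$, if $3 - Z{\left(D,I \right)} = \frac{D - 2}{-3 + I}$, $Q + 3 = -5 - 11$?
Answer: $\frac{9139}{5} \approx 1827.8$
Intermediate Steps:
$Q = -19$ ($Q = -3 - 16 = -19$)
$Z{\left(D,I \right)} = 3 - \frac{-2 + D}{-3 + I}$ ($Z{\left(D,I \right)} = 3 - \frac{D - 2}{-3 + I} = 3 - \frac{-2 + D}{-3 + I}$)
$Q Z{\left(0,-2 \right)} \left(-37\right) = - 19 \frac{-7 - 0 + 3 \left(-2\right)}{-3 - 2} \left(-37\right) = - 19 \frac{-7 + 0 - 6}{-5} \left(-37\right) = - 19 \left(\left(- \frac{1}{5}\right) \left(-13\right)\right) \left(-37\right) = \left(-19\right) \frac{13}{5} \left(-37\right) = \left(- \frac{247}{5}\right) \left(-37\right) = \frac{9139}{5}$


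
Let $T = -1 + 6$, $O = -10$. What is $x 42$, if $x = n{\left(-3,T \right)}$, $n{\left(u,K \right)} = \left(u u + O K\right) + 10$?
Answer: $-1302$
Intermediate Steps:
$T = 5$
$n{\left(u,K \right)} = 10 + u^{2} - 10 K$ ($n{\left(u,K \right)} = \left(u u - 10 K\right) + 10 = \left(u^{2} - 10 K\right) + 10 = 10 + u^{2} - 10 K$)
$x = -31$ ($x = 10 + \left(-3\right)^{2} - 50 = 10 + 9 - 50 = -31$)
$x 42 = \left(-31\right) 42 = -1302$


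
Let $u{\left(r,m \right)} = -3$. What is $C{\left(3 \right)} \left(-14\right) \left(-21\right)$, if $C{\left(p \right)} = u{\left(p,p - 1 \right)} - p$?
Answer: $-1764$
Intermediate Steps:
$C{\left(p \right)} = -3 - p$
$C{\left(3 \right)} \left(-14\right) \left(-21\right) = \left(-3 - 3\right) \left(-14\right) \left(-21\right) = \left(-6\right) \left(-14\right) \left(-21\right) = 84 \left(-21\right) = -1764$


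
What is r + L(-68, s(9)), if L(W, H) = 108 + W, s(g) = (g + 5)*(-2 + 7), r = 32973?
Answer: 33013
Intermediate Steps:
s(g) = 25 + 5*g (s(g) = (5 + g)*5 = 25 + 5*g)
r + L(-68, s(9)) = 32973 + (108 - 68) = 32973 + 40 = 33013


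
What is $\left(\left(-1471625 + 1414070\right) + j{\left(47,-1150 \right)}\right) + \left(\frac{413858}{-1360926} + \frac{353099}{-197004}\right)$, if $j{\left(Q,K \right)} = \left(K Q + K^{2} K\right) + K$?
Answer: $- \frac{67964796886173624271}{44684644284} \approx -1.521 \cdot 10^{9}$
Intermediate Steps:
$j{\left(Q,K \right)} = K + K^{3} + K Q$ ($j{\left(Q,K \right)} = \left(K Q + K^{3}\right) + K = \left(K^{3} + K Q\right) + K = K + K^{3} + K Q$)
$\left(\left(-1471625 + 1414070\right) + j{\left(47,-1150 \right)}\right) + \left(\frac{413858}{-1360926} + \frac{353099}{-197004}\right) = \left(\left(-1471625 + 1414070\right) - 1150 \left(1 + 47 + \left(-1150\right)^{2}\right)\right) + \left(\frac{413858}{-1360926} + \frac{353099}{-197004}\right) = \left(-57555 - 1150 \left(1 + 47 + 1322500\right)\right) + \left(413858 \left(- \frac{1}{1360926}\right) + 353099 \left(- \frac{1}{197004}\right)\right) = \left(-57555 - 1520930200\right) - \frac{93678881851}{44684644284} = -1520987755 - \frac{93678881851}{44684644284} = - \frac{67964796886173624271}{44684644284}$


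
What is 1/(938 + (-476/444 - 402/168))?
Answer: 3108/2904535 ≈ 0.0010701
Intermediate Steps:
1/(938 + (-476/444 - 402/168)) = 1/(938 + (-476*1/444 - 402*1/168)) = 1/(938 + (-119/111 - 67/28)) = 1/(938 - 10769/3108) = 1/(2904535/3108) = 3108/2904535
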